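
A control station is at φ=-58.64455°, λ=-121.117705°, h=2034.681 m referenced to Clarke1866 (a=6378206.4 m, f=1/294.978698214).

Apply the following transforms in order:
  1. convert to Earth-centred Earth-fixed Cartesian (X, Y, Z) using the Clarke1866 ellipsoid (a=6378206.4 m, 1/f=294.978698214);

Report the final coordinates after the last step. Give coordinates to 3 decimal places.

X=-1719982.504 m, Y=-2849256.548 m, Z=-5424977.068 m

start: φ=-58.644550°, λ=-121.117705°, h=2034.681 m
→ ECEF (a=6378206.400, f=1/294.978698214): X=-1719982.5038, Y=-2849256.5484, Z=-5424977.0682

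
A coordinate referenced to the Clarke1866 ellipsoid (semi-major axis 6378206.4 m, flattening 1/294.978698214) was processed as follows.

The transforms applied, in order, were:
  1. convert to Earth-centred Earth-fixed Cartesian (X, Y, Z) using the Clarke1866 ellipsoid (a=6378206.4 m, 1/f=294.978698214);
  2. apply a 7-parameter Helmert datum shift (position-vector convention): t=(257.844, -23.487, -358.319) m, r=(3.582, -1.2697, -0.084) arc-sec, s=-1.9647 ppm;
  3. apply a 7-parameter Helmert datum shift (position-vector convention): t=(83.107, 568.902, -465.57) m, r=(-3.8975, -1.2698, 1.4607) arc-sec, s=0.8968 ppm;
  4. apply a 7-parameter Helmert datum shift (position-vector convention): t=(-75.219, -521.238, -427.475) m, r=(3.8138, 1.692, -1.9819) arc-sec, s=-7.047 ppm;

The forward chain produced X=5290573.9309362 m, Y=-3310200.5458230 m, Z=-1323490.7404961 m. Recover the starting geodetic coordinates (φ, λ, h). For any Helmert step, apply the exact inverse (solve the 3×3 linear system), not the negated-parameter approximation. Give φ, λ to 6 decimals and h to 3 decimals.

start: X=5290573.9309, Y=-3310200.5458, Z=-1323490.7405 m
→ Helmert⁻¹: X=5290729.0869, Y=-3309676.2567, Z=-1322967.9938
→ Helmert⁻¹: X=5290609.6510, Y=-3310254.6651, Z=-1322596.3569
→ Helmert⁻¹: X=5290355.4099, Y=-3310258.4889, Z=-1322215.7154
→ geod (Bowring, a=6378206.400): φ=-12.04157100°, λ=-32.03486200°, h=1906.1710 m

φ=-12.041571°, λ=-32.034862°, h=1906.171 m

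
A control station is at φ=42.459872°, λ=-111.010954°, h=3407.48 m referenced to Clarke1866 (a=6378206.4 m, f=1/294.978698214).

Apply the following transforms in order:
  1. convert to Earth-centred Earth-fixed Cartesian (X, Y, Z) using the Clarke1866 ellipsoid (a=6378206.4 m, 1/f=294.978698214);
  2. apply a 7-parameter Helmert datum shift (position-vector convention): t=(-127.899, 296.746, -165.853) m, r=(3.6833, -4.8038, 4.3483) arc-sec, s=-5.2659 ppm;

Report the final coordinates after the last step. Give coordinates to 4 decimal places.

X=-1690784.2554 m, Y=-4401592.0118 m, Z=4285220.1597 m

start: φ=42.459872°, λ=-111.010954°, h=3407.480 m
→ ECEF (a=6378206.400, f=1/294.978698214): X=-1690658.2466, Y=-4401799.7695, Z=4285526.5573
→ Helmert 7p (PV): X=-1690784.2554, Y=-4401592.0118, Z=4285220.1597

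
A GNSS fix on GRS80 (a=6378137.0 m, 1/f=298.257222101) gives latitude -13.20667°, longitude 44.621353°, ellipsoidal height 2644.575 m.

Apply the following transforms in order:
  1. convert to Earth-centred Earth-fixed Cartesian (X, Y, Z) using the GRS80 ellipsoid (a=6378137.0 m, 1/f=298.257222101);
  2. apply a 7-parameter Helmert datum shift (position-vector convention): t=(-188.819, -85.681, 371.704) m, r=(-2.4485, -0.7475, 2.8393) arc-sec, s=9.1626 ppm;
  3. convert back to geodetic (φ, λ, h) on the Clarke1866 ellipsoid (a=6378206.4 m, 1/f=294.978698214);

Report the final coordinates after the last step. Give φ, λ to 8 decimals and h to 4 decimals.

φ=-13.20508640°, λ=44.62265558°, h=2371.7131 m

start: φ=-13.206670°, λ=44.621353°, h=2644.575 m
→ ECEF (a=6378137.000, f=1/298.257222101): X=4422269.8575, Y=4364202.4077, Z=-1448278.2525
→ Helmert 7p (PV): X=4422066.7314, Y=4364200.3965, Z=-1447955.5985
→ geod (Bowring, a=6378206.400): φ=-13.20508640°, λ=44.62265558°, h=2371.7131 m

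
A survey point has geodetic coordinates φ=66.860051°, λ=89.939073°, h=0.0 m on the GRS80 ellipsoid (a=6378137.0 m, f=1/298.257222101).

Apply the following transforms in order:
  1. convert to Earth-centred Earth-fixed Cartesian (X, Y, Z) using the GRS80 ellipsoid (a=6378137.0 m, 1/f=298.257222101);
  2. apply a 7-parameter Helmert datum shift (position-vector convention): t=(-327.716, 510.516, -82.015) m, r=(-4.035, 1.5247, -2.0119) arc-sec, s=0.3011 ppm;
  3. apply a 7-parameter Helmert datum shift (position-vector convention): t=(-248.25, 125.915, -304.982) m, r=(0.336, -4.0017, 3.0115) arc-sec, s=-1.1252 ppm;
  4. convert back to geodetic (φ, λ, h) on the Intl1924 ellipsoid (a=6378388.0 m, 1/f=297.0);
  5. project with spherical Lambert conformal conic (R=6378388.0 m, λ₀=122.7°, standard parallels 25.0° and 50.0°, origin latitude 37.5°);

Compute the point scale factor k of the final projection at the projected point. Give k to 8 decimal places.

1.14892427

start: φ=66.860051°, λ=89.939073°, h=0.000 m
→ ECEF (a=6378137.000, f=1/298.257222101): X=2672.8970, Y=2513592.6536, Z=5842297.5740
→ Helmert 7p (PV): X=2412.8853, Y=2514218.1888, Z=5842168.1268
→ Helmert 7p (PV): X=2014.5821, Y=2514331.7933, Z=5841860.7136
→ geod (Bowring, a=6378388.000): φ=66.85301550°, λ=89.95409236°, h=-285.2234 m
→ into lcc (λ₀=122.7°): φ=66.85301550°, λ−λ₀=-32.74590764°
scale k = 1.14892427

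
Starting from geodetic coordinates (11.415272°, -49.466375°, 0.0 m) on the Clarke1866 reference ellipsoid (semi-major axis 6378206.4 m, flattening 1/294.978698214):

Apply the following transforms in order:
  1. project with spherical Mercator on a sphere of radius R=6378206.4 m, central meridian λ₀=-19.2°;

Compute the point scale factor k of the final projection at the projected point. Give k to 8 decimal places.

start: φ=11.415272°, λ=-49.466375°, h=0.000 m
→ into merc (λ₀=-19.2°): φ=11.41527200°, λ−λ₀=-30.26637500°
scale k = 1.02018075

1.02018075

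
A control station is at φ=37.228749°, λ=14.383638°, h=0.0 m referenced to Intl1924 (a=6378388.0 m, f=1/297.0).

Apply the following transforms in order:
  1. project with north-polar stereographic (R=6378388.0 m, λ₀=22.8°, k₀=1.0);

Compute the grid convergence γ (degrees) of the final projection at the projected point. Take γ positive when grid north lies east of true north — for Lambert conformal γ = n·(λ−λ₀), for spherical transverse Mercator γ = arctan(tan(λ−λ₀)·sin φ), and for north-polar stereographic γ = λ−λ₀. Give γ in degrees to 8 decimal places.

-8.41636200

start: φ=37.228749°, λ=14.383638°, h=0.000 m
→ into stereo (λ₀=22.8°): φ=37.22874900°, λ−λ₀=-8.41636200°
convergence γ = -8.41636200°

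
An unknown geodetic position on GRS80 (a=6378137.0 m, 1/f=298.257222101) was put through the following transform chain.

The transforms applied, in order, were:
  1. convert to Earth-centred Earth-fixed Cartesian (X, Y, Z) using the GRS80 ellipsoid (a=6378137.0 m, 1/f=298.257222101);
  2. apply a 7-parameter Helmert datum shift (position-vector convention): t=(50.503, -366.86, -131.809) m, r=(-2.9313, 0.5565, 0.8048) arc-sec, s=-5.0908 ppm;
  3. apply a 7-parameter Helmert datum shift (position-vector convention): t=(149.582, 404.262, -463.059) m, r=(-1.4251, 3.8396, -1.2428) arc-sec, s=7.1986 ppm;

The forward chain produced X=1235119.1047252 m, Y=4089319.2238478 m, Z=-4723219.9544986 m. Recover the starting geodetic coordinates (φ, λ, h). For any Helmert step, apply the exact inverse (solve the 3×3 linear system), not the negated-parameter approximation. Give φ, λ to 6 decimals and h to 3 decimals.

start: X=1235119.1047, Y=4089319.2238, Z=-4723219.9545 m
→ Helmert⁻¹: X=1235023.9080, Y=4088925.5983, Z=-4722671.6579
→ Helmert⁻¹: X=1235008.3891, Y=4089375.5705, Z=-4722502.4430
→ geod (Bowring, a=6378137.000): φ=-48.06005600°, λ=73.19546600°, h=1560.1000 m

φ=-48.060056°, λ=73.195466°, h=1560.100 m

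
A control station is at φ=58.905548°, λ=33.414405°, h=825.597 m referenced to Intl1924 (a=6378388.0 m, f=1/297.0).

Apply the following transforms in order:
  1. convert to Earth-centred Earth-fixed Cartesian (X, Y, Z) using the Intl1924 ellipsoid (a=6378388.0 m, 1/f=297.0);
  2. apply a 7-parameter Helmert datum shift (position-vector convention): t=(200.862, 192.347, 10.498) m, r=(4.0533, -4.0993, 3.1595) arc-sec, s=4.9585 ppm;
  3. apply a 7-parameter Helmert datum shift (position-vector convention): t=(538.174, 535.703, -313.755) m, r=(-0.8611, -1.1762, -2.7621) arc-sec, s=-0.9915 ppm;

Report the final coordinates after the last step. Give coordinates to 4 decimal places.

X=2757399.6894 m, Y=1819420.6280 m, Z=5439149.6071 m

start: φ=58.905548°, λ=33.414405°, h=825.597 m
→ ECEF (a=6378388.000, f=1/297.0): X=2756792.3392, Y=1818764.2329, Z=5439332.6298
→ Helmert 7p (PV): X=2756870.9097, Y=1818900.9375, Z=5439460.6280
→ Helmert 7p (PV): X=2757399.6894, Y=1819420.6280, Z=5439149.6071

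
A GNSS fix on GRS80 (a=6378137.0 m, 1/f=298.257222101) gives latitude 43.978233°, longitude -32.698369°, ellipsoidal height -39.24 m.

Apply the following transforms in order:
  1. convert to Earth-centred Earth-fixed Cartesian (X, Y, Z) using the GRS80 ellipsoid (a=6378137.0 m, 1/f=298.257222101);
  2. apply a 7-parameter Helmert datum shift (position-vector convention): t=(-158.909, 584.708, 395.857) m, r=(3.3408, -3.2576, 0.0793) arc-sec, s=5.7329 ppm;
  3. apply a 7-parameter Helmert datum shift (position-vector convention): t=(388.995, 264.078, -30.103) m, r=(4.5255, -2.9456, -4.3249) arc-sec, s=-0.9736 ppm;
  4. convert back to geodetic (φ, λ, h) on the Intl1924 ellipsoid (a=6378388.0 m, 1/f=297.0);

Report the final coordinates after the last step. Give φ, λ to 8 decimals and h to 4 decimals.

φ=43.98334750°, λ=-32.69175125°, h=-152.4493 m

start: φ=43.978233°, λ=-32.698369°, h=-39.240 m
→ ECEF (a=6378137.000, f=1/298.257222101): X=3868603.3660, Y=-2483443.7108, Z=4406324.2679
→ Helmert 7p (PV): X=3868397.9994, Y=-2482943.1209, Z=4406766.2605
→ Helmert 7p (PV): X=3868668.2350, Y=-2482854.4223, Z=4406732.6341
→ geod (Bowring, a=6378388.000): φ=43.98334750°, λ=-32.69175125°, h=-152.4493 m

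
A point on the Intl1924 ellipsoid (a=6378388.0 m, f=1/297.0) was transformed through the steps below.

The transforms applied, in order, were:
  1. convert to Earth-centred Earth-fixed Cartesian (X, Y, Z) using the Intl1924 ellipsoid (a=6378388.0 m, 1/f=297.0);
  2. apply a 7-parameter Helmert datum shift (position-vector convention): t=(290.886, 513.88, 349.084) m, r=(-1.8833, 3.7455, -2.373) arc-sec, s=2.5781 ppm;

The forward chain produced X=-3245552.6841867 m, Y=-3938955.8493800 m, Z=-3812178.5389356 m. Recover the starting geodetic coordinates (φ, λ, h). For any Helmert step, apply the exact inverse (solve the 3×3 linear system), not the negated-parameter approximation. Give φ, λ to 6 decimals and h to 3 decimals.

start: X=-3245552.6842, Y=-3938955.8494, Z=-3812178.5389 m
→ Helmert⁻¹: X=-3245720.6480, Y=-3939462.1028, Z=-3812612.7012
→ geod (Bowring, a=6378388.000): φ=-36.94293900°, λ=-129.48509100°, h=362.3790 m

φ=-36.942939°, λ=-129.485091°, h=362.379 m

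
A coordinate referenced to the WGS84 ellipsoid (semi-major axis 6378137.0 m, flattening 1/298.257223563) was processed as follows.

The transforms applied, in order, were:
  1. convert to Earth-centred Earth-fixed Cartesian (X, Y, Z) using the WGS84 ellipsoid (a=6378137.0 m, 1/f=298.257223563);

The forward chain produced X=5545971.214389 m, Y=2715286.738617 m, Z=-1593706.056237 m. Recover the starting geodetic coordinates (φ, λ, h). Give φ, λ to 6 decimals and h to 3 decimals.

φ=-14.565063°, λ=26.086197°, h=545.775 m

start: X=5545971.2144, Y=2715286.7386, Z=-1593706.0562 m
→ geod (Bowring, a=6378137.000): φ=-14.56506300°, λ=26.08619700°, h=545.7750 m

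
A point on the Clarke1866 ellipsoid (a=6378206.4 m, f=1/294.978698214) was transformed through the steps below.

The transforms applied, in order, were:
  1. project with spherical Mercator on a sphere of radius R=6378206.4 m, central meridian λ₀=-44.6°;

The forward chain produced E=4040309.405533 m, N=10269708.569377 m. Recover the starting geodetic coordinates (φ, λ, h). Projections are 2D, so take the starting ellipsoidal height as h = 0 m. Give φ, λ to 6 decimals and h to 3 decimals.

φ=67.395268°, λ=-8.305678°, h=0.000 m

start: E=4040309.4055, N=10269708.5694 m
→ merc⁻¹: φ=67.39526800°, λ=-8.30567800°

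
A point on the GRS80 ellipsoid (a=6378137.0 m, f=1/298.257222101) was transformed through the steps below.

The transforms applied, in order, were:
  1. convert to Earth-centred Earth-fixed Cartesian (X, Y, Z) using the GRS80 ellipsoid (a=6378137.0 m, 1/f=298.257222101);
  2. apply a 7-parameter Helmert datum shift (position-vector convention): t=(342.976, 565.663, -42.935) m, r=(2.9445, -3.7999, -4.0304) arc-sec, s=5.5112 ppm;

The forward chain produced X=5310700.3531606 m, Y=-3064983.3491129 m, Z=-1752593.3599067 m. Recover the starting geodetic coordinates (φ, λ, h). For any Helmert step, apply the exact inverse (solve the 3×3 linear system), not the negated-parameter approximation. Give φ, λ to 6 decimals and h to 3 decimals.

φ=-16.053421°, λ=-29.996100°, h=669.292 m

start: X=5310700.3532, Y=-3064983.3491, Z=-1752593.3599 m
→ Helmert⁻¹: X=5310355.7226, Y=-3065453.3723, Z=-1752594.8356
→ geod (Bowring, a=6378137.000): φ=-16.05342100°, λ=-29.99610000°, h=669.2920 m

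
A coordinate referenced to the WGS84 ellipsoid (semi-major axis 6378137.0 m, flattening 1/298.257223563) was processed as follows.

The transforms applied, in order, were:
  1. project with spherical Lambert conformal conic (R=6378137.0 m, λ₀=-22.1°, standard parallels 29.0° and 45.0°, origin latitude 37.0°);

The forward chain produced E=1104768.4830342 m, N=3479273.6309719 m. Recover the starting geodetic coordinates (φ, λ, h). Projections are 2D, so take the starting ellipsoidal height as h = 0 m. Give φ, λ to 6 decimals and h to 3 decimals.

φ=65.955615°, λ=-0.952193°, h=0.000 m

start: E=1104768.4830, N=3479273.6310 m
→ lcc⁻¹: φ=65.95561500°, λ=-0.95219300°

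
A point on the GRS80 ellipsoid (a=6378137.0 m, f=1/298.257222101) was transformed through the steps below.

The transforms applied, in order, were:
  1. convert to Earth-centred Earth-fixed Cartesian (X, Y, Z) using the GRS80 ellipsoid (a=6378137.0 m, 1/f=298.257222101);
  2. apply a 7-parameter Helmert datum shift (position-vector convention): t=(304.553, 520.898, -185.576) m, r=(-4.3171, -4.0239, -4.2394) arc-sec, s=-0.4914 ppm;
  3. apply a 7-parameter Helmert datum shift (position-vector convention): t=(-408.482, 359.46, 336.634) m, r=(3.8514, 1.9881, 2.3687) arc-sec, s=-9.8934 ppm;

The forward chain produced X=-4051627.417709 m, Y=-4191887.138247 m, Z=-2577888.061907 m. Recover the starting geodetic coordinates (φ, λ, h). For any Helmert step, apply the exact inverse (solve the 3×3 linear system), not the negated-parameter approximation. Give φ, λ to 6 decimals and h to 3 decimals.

start: X=-4051627.4177, Y=-4191887.1382, Z=-2577888.0619 m
→ Helmert⁻¹: X=-4051282.3095, Y=-4192289.6908, Z=-2578210.9733
→ Helmert⁻¹: X=-4051552.9705, Y=-4192841.9635, Z=-2578035.3804
→ geod (Bowring, a=6378137.000): φ=-23.99583800°, λ=-134.01818500°, h=425.6210 m

φ=-23.995838°, λ=-134.018185°, h=425.621 m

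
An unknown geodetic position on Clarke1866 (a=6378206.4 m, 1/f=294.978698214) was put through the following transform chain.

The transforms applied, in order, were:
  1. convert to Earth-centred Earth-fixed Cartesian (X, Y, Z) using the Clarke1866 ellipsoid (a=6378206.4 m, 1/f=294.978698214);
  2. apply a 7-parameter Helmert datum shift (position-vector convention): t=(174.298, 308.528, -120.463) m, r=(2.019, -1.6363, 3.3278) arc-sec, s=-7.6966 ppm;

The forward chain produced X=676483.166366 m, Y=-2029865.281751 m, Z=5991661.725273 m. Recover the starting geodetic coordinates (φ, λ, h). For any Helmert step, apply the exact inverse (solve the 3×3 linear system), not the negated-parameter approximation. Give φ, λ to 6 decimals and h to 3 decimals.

start: X=676483.1664, Y=-2029865.2818, Z=5991661.7253 m
→ Helmert⁻¹: X=676328.8535, Y=-2030141.6965, Z=5991842.8115
→ geod (Bowring, a=6378206.400): φ=70.46995500°, λ=-71.57483200°, h=3455.5120 m

φ=70.469955°, λ=-71.574832°, h=3455.512 m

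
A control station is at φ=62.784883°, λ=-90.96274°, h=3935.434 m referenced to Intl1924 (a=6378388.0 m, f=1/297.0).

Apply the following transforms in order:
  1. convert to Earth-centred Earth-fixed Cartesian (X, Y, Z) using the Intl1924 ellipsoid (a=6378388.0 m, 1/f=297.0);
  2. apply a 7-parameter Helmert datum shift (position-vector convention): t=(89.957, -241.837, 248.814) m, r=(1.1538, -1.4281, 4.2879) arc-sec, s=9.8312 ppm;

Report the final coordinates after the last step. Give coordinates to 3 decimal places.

X=-49062.629 m, Y=-2926519.963 m, Z=5652965.134 m

start: φ=62.784883°, λ=-90.962740°, h=3935.434 m
→ ECEF (a=6378388.000, f=1/297.0): X=-49173.7973, Y=-2926216.7159, Z=5652677.4563
→ Helmert 7p (PV): X=-49062.6294, Y=-2926519.9635, Z=5652965.1336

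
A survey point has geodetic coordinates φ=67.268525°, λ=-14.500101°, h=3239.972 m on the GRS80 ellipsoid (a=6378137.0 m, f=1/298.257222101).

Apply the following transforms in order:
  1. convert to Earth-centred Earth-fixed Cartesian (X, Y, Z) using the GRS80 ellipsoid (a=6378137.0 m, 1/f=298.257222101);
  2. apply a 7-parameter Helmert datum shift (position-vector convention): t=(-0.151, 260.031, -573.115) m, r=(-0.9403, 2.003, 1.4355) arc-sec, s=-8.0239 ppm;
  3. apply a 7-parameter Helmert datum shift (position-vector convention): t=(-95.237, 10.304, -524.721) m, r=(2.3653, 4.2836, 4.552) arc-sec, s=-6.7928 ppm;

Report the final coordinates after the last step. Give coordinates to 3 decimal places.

X=2394190.591 m, Y=-618858.769 m, Z=5861776.255 m

start: φ=67.268525°, λ=-14.500101°, h=3239.972 m
→ ECEF (a=6378137.000, f=1/298.257222101): X=2394124.8048, Y=-619167.2763, Z=5863038.2010
→ Helmert 7p (PV): X=2394166.6871, Y=-618858.8877, Z=5862397.6154
→ Helmert 7p (PV): X=2394190.5907, Y=-618858.7695, Z=5861776.2553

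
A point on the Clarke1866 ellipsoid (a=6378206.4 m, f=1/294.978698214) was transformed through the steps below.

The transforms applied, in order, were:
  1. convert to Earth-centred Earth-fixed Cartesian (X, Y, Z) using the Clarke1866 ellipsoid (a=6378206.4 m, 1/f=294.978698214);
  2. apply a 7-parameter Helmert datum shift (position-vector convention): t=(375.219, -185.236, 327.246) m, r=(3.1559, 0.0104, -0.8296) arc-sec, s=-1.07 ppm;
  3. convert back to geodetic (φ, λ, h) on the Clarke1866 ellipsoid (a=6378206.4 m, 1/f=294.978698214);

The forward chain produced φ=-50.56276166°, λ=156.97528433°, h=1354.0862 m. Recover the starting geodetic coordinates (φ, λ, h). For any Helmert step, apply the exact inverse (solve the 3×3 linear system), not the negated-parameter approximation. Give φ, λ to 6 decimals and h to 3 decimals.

φ=-50.562075°, λ=156.976153°, h=1879.153 m

start: φ=-50.562762°, λ=156.975284°, h=1354.086 m
→ ECEF (a=6378206.400, f=1/294.978698214): X=-3737217.2426, Y=1588257.5442, Z=-4903631.9802
→ Helmert⁻¹: X=-3737602.6019, Y=1588354.4149, Z=-4903988.9640
→ geod (Bowring, a=6378206.400): φ=-50.56207500°, λ=156.97615300°, h=1879.1530 m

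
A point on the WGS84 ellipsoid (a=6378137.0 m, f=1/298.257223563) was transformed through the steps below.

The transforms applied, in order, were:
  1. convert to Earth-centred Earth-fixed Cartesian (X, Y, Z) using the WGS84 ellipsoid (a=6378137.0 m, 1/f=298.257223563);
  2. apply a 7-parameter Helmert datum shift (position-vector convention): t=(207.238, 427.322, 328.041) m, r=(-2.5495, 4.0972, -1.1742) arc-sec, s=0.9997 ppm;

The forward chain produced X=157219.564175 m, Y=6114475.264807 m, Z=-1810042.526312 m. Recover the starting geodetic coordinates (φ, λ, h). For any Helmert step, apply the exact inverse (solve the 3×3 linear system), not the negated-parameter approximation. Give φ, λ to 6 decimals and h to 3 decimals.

start: X=157219.5642, Y=6114475.2648, Z=-1810042.5263 m
→ Helmert⁻¹: X=157013.3230, Y=6114065.1002, Z=-1810290.0668
→ geod (Bowring, a=6378137.000): φ=-16.59315000°, λ=88.52892900°, h=1962.9100 m

φ=-16.593150°, λ=88.528929°, h=1962.910 m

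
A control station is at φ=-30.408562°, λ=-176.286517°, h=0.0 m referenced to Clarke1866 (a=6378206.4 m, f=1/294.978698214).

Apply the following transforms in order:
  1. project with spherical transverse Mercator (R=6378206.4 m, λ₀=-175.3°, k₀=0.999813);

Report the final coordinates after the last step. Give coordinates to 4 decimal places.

E=-94697.3130 m, N=-3384882.1294 m

start: φ=-30.408562°, λ=-176.286517°, h=0.000 m
→ tm (R=6378206.4, λ₀=-175.3°): E=-94697.3130, N=-3384882.1294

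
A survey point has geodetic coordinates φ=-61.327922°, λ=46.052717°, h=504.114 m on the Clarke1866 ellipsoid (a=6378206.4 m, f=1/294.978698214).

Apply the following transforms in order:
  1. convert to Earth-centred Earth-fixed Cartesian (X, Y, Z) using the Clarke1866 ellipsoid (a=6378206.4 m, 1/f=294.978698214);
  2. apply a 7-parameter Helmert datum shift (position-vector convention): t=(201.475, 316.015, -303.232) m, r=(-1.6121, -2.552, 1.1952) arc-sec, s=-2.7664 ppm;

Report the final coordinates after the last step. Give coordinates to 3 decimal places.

start: φ=-61.327922°, λ=46.052717°, h=504.114 m
→ ECEF (a=6378206.400, f=1/294.978698214): X=2129516.0383, Y=2209242.6624, Z=-5573212.8029
→ Helmert 7p (PV): X=2129767.7749, Y=2209521.3469, Z=-5573491.5366

X=2129767.775 m, Y=2209521.347 m, Z=-5573491.537 m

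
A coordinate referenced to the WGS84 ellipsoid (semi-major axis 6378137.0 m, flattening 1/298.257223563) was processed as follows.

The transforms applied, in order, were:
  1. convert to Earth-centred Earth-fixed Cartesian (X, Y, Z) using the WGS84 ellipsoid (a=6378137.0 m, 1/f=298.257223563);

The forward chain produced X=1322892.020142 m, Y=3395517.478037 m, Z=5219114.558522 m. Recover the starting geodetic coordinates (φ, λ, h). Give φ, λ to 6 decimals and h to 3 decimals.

start: X=1322892.0201, Y=3395517.4780, Z=5219114.5585 m
→ geod (Bowring, a=6378137.000): φ=55.25667900°, λ=68.71413500°, h=1695.9250 m

φ=55.256679°, λ=68.714135°, h=1695.925 m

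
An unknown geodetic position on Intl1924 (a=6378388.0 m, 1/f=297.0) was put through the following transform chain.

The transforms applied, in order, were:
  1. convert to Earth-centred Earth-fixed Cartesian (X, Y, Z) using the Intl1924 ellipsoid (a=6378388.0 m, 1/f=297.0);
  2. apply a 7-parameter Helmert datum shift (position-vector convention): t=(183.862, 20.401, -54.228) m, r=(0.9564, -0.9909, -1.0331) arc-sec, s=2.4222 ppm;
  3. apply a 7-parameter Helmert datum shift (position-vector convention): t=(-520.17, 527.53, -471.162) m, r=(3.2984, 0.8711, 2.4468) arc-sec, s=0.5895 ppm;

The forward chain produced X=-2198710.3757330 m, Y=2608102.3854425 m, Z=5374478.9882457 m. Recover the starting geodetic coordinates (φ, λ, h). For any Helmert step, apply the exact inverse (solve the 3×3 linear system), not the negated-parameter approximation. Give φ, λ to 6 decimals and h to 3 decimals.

φ=57.777297°, λ=130.131897°, h=2682.917 m

start: X=-2198710.3757, Y=2608102.3854, Z=5374478.9882 m
→ Helmert⁻¹: X=-2198180.6758, Y=2607685.3445, Z=5374895.9986
→ Helmert⁻¹: X=-2198346.4524, Y=2607672.5388, Z=5374935.6772
→ geod (Bowring, a=6378388.000): φ=57.77729700°, λ=130.13189700°, h=2682.9170 m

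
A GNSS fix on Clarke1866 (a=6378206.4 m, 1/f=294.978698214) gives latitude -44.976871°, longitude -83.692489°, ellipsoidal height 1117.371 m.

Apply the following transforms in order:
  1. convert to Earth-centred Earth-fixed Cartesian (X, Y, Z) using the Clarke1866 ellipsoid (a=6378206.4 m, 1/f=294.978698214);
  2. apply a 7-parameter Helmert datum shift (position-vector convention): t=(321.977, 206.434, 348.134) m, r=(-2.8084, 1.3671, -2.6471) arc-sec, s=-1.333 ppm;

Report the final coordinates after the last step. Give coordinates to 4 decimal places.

X=496858.4085 m, Y=-4492823.2483 m, Z=-4485705.1916 m

start: φ=-44.976871°, λ=-83.692489°, h=1117.371 m
→ ECEF (a=6378206.400, f=1/294.978698214): X=496624.4874, Y=-4492968.2173, Z=-4486117.1880
→ Helmert 7p (PV): X=496858.4085, Y=-4492823.2483, Z=-4485705.1916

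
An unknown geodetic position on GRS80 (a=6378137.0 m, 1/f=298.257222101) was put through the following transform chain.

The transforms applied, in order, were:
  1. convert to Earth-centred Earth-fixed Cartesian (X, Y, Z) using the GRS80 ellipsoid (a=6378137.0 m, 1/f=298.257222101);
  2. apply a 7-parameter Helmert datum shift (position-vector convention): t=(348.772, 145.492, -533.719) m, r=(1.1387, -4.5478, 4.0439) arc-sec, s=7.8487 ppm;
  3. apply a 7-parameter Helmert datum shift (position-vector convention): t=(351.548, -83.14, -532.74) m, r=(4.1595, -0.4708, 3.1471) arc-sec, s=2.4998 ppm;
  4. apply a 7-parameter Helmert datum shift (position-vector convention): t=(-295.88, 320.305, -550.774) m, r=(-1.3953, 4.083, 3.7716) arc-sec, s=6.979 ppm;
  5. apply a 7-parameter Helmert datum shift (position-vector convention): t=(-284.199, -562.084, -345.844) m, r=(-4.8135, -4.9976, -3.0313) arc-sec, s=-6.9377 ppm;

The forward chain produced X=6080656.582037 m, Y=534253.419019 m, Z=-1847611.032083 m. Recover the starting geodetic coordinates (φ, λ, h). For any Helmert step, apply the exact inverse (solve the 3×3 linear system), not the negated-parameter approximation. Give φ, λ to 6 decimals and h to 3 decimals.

φ=-16.932178°, λ=5.020872°, h=504.795 m

start: X=6080656.5820, Y=534253.4190, Z=-1847611.0321 m
→ Helmert⁻¹: X=6080930.3463, Y=534951.6919, Z=-1847412.8552
→ Helmert⁻¹: X=6081230.1155, Y=534528.9514, Z=-1846725.1986
→ Helmert⁻¹: X=6080867.3075, Y=534480.7453, Z=-1846212.5013
→ Helmert⁻¹: X=6080440.5880, Y=534201.6603, Z=-1845801.3091
→ geod (Bowring, a=6378137.000): φ=-16.93217800°, λ=5.02087200°, h=504.7950 m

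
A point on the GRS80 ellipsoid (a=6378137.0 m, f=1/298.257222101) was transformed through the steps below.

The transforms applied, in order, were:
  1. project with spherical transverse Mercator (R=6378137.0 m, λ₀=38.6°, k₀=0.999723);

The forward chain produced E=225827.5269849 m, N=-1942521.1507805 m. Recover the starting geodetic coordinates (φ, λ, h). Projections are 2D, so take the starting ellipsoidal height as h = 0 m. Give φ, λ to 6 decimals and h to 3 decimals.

start: E=225827.5270, N=-1942521.1508 m
→ tm⁻¹: φ=-17.44350700°, λ=40.72662000°

φ=-17.443507°, λ=40.726620°, h=0.000 m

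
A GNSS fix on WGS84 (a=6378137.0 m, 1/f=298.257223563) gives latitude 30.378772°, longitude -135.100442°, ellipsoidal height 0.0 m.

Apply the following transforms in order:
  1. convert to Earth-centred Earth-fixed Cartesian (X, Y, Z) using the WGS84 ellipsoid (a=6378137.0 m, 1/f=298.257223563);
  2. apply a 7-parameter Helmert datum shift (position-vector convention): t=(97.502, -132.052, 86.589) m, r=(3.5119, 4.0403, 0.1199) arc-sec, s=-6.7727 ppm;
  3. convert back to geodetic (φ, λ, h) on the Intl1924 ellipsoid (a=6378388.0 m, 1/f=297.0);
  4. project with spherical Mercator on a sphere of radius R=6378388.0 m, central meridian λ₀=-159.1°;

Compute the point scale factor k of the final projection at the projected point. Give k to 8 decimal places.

start: φ=30.378772°, λ=-135.100442°, h=0.000 m
→ ECEF (a=6378137.000, f=1/298.257223563): X=-3900958.1214, Y=-3887304.9426, Z=3206667.6269
→ Helmert 7p (PV): X=-3900769.1282, Y=-3887467.5315, Z=3206742.7238
→ geod (Bowring, a=6378388.000): φ=30.38016152°, λ=-135.09785586°, h=-206.1900 m
→ into merc (λ₀=-159.1°): φ=30.38016152°, λ−λ₀=24.00214414°
scale k = 1.15916651

1.15916651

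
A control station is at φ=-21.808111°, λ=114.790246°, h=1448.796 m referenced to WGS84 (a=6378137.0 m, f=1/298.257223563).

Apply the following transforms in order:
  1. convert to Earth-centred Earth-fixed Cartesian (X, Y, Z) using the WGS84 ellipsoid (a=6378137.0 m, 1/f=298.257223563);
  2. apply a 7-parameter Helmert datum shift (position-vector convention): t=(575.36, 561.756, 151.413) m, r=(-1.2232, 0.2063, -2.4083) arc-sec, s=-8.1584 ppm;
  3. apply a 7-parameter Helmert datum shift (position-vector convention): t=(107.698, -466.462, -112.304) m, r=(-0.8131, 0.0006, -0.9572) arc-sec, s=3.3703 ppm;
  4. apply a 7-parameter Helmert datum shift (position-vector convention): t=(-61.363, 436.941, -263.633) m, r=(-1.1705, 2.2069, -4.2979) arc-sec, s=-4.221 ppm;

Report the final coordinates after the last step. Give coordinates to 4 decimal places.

X=-2483838.9078 m, Y=5380231.2300 m, Z=-2355495.2077 m

start: φ=-21.808111°, λ=114.790246°, h=1448.796 m
→ ECEF (a=6378137.000, f=1/298.257223563): X=-2484655.3006, Y=5379691.7827, Z=-2355237.3304
→ Helmert 7p (PV): X=-2483999.2139, Y=5380224.6921, Z=-2355096.1200
→ Helmert 7p (PV): X=-2483874.9268, Y=5379778.6065, Z=-2355237.5632
→ Helmert 7p (PV): X=-2483838.9078, Y=5380231.2300, Z=-2355495.2077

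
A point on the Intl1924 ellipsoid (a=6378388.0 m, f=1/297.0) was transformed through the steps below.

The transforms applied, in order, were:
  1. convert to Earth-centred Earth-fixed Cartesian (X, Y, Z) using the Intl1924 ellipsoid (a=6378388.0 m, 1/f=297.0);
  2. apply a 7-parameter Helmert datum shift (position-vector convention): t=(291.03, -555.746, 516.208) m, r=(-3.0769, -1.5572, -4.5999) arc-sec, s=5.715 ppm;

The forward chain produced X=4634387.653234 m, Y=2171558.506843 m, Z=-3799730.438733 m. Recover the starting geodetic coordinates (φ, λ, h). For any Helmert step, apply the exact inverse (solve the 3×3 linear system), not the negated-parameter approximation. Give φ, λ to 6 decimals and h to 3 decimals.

start: X=4634387.6532, Y=2171558.5068, Z=-3799730.4387 m
→ Helmert⁻¹: X=4633993.0061, Y=2172261.8706, Z=-3800227.5087
→ geod (Bowring, a=6378388.000): φ=-36.78043800°, λ=25.11562200°, h=3776.8220 m

φ=-36.780438°, λ=25.115622°, h=3776.822 m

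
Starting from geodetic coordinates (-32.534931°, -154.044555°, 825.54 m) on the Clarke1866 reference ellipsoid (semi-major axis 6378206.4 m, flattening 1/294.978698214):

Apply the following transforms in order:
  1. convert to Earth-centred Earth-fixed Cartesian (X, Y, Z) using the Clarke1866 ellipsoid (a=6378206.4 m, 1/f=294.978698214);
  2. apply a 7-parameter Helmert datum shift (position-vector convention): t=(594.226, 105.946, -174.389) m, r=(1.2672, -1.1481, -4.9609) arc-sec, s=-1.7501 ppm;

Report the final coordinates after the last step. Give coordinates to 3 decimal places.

X=-4839658.406 m, Y=-2355829.747 m, Z=-3411062.181 m

start: φ=-32.534931°, λ=-154.044555°, h=825.540 m
→ ECEF (a=6378206.400, f=1/294.978698214): X=-4840223.4222, Y=-2356077.1841, Z=-3410852.3455
→ Helmert 7p (PV): X=-4839658.4062, Y=-2355829.7473, Z=-3411062.1812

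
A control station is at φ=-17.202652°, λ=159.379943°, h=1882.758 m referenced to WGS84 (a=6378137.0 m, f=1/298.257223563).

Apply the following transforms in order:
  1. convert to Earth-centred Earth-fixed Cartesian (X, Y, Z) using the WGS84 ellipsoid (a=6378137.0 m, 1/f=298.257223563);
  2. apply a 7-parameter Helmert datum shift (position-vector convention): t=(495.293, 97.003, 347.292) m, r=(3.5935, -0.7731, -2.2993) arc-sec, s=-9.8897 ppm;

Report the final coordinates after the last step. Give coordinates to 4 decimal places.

X=-5705252.0692 m, Y=2147134.2061 m, Z=-1874444.3378 m

start: φ=-17.202652°, λ=159.379943°, h=1882.758 m
→ ECEF (a=6378137.000, f=1/298.257223563): X=-5705834.7508, Y=2146962.1693, Z=-1874826.1890
→ Helmert 7p (PV): X=-5705252.0692, Y=2147134.2061, Z=-1874444.3378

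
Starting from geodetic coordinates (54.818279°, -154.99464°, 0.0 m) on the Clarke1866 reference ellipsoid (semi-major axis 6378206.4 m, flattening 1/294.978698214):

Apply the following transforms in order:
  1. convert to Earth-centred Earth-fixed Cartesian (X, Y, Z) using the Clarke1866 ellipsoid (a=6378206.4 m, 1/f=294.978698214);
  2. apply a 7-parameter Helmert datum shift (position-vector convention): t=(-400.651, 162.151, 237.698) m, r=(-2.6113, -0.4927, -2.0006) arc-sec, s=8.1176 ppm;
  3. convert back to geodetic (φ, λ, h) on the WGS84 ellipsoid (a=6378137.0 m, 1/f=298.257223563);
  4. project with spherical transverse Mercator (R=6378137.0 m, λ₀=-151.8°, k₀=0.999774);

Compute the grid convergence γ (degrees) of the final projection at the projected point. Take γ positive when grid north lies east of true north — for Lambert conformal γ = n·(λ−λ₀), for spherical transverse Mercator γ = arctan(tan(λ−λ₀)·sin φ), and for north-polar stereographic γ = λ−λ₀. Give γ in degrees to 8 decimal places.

start: φ=54.818279°, λ=-154.994640°, h=0.000 m
→ ECEF (a=6378206.400, f=1/294.978698214): X=-3338037.9110, Y=-1556932.8314, Z=5189551.8032
→ Helmert 7p (PV): X=-3338493.1563, Y=-1556685.2425, Z=5189843.3652
→ geod (Bowring, a=6378137.000): φ=54.81551207°, λ=-155.00112329°, h=326.3819 m
→ into tm (λ₀=-151.8°): φ=54.81551207°, λ−λ₀=-3.20112329°
convergence γ = -2.61718487°

-2.61718487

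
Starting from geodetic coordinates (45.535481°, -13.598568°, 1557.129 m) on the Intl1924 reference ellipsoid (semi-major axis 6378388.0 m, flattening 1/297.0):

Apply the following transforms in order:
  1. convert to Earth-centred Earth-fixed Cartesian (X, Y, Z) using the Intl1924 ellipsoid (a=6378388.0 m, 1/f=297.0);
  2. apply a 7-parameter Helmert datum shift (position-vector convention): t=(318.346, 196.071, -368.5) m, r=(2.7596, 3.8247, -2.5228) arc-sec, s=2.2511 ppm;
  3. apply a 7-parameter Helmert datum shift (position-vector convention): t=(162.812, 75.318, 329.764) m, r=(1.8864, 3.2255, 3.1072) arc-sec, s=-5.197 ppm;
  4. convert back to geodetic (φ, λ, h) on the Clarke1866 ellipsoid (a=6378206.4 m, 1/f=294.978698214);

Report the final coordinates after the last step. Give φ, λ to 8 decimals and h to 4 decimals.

start: φ=45.535481°, λ=-13.598568°, h=1557.129 m
→ ECEF (a=6378388.000, f=1/297.0): X=4351119.4324, Y=-1052531.4623, Z=4530425.6000
→ Helmert 7p (PV): X=4351518.7062, Y=-1052451.5911, Z=4529972.5351
→ Helmert 7p (PV): X=4351745.5953, Y=-1052346.6807, Z=4530201.0844
→ geod (Bowring, a=6378206.400): φ=45.53175637°, λ=-13.59438554°, h=2048.9150 m

φ=45.53175637°, λ=-13.59438554°, h=2048.9150 m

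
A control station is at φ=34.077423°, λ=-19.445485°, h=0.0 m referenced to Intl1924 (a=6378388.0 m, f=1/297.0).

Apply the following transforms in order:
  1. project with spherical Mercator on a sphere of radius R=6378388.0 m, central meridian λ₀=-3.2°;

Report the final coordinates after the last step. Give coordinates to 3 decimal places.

E=-1808510.286 m, N=4039361.743 m

start: φ=34.077423°, λ=-19.445485°, h=0.000 m
→ merc (R=6378388.0, λ₀=-3.2°): E=-1808510.2857, N=4039361.7427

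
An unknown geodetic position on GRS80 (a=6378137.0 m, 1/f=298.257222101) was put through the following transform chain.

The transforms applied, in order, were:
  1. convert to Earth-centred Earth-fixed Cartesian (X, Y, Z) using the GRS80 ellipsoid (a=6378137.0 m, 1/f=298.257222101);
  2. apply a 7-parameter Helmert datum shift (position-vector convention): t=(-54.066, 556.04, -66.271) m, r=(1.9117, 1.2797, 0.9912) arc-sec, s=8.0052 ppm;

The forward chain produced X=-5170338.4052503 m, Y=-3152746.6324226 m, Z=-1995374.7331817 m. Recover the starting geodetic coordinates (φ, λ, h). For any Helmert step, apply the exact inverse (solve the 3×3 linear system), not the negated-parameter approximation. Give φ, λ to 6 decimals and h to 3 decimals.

start: X=-5170338.4053, Y=-3152746.6324, Z=-1995374.7332 m
→ Helmert⁻¹: X=-5170245.7242, Y=-3153271.0771, Z=-1995295.3414
→ geod (Bowring, a=6378137.000): φ=-18.35053700°, λ=-148.62148400°, h=153.7970 m

φ=-18.350537°, λ=-148.621484°, h=153.797 m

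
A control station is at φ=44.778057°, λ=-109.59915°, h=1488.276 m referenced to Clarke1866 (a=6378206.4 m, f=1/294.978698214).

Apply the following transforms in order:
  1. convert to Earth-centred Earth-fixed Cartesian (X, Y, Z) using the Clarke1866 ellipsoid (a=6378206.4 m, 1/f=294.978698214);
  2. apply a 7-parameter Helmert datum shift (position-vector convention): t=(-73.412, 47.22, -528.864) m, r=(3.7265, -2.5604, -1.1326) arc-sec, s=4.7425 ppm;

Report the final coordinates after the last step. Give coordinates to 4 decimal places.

X=-1521767.2676 m, Y=-4273416.8766 m, Z=4470115.8259 m

start: φ=44.778057°, λ=-109.599150°, h=1488.276 m
→ ECEF (a=6378206.400, f=1/294.978698214): X=-1521607.6781, Y=-4273371.4143, Z=4470719.5811
→ Helmert 7p (PV): X=-1521767.2676, Y=-4273416.8766, Z=4470115.8259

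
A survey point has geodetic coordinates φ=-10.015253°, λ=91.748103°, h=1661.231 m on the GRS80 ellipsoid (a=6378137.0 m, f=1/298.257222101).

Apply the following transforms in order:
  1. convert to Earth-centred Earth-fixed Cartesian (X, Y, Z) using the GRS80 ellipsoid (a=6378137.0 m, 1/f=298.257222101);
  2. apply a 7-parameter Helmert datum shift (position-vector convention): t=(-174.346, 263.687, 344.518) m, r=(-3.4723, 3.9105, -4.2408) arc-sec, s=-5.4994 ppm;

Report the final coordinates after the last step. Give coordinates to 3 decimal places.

start: φ=-10.015253°, λ=91.748103°, h=1661.231 m
→ ECEF (a=6378137.000, f=1/298.257222101): X=-191672.1281, Y=6280291.3629, Z=-1102198.8841
→ Helmert 7p (PV): X=-191737.1941, Y=6280505.8983, Z=-1101950.3938

X=-191737.194 m, Y=6280505.898 m, Z=-1101950.394 m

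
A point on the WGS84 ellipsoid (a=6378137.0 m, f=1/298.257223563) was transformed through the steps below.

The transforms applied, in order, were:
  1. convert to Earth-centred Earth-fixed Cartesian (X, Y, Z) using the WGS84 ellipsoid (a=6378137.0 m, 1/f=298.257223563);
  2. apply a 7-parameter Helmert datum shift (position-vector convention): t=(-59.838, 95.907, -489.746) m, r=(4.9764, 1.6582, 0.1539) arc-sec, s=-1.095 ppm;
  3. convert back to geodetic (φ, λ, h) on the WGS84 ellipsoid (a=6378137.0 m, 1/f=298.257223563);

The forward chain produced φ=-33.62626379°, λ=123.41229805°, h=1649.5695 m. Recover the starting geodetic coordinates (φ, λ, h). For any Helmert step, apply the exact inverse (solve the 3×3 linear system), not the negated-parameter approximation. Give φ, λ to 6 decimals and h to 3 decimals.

start: φ=-33.626264°, λ=123.412298°, h=1649.569 m
→ ECEF (a=6378137.000, f=1/298.257223563): X=-2928244.6240, Y=4438842.6154, Z=-3512917.3932
→ Helmert⁻¹: X=-2928156.4424, Y=4438669.0086, Z=-3512562.1218
→ geod (Bowring, a=6378137.000): φ=-33.62456300°, λ=123.41253500°, h=1291.7340 m

φ=-33.624563°, λ=123.412535°, h=1291.734 m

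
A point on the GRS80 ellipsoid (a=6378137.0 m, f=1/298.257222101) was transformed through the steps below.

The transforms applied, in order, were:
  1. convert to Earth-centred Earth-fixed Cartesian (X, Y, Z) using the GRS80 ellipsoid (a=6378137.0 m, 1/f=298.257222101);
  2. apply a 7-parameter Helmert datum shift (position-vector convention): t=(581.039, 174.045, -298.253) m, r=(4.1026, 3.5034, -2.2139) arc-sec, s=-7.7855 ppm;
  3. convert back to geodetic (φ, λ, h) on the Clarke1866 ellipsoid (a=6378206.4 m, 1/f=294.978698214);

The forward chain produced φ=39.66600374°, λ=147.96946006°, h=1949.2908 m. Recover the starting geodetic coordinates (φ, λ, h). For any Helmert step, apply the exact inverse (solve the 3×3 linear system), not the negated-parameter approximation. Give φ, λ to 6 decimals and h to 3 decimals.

φ=39.662234°, λ=147.975013°, h=2469.555 m

start: φ=39.666004°, λ=147.969460°, h=1949.291 m
→ ECEF (a=6378206.400, f=1/294.978698214): X=-4169387.5120, Y=2608413.6325, Z=4050555.1409
→ Helmert⁻¹: X=-4170097.8142, Y=2608295.7048, Z=4050762.2242
→ geod (Bowring, a=6378137.000): φ=39.66223400°, λ=147.97501300°, h=2469.5550 m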